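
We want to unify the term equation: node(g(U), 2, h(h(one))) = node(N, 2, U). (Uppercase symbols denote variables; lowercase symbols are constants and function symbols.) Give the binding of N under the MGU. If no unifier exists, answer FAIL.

g(h(h(one)))

Decompose node/3: g(U) = N,  2 = 2,  h(h(one)) = U.
Bind N := g(U); no other remaining equation mentions N.
Delete trivial equation 2 = 2.
Bind U := h(h(one)). Substituting into the earlier binding gives N := g(h(h(one))).
MGU = { N -> g(h(h(one))), U -> h(h(one)) }, so N -> g(h(h(one))).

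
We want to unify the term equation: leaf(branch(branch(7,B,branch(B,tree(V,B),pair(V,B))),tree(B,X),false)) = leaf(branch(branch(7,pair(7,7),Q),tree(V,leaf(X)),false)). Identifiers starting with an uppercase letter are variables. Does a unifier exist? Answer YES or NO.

Decompose leaf/1: branch(branch(7,B,branch(B,tree(V,B),pair(V,B))),tree(B,X),false) = branch(branch(7,pair(7,7),Q),tree(V,leaf(X)),false).
Decompose branch/3: branch(7,B,branch(B,tree(V,B),pair(V,B))) = branch(7,pair(7,7),Q),  tree(B,X) = tree(V,leaf(X)),  false = false.
Decompose branch/3: 7 = 7,  B = pair(7,7),  branch(B,tree(V,B),pair(V,B)) = Q.
Delete trivial equation 7 = 7.
Bind B := pair(7,7); substituting into the 2 remaining equations that mention B gives: branch(pair(7,7),tree(V,pair(7,7)),pair(V,pair(7,7))) = Q,  tree(pair(7,7),X) = tree(V,leaf(X)).
Bind Q := branch(pair(7,7),tree(V,pair(7,7)),pair(V,pair(7,7))); no other remaining equation mentions Q.
Decompose tree/2: pair(7,7) = V,  X = leaf(X).
Bind V := pair(7,7); no other remaining equation mentions V. Substituting into the earlier binding gives Q := branch(pair(7,7),tree(pair(7,7),pair(7,7)),pair(pair(7,7),pair(7,7))).
Occurs check fails: X occurs in leaf(X); the equation X = leaf(X) has no finite solution.

NO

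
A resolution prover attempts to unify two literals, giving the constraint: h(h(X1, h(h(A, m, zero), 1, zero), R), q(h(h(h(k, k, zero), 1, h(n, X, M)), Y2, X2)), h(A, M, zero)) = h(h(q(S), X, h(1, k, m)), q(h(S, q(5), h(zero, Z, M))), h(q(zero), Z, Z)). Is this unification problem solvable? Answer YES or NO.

YES

Decompose h/3: h(X1, h(h(A, m, zero), 1, zero), R) = h(q(S), X, h(1, k, m)),  q(h(h(h(k, k, zero), 1, h(n, X, M)), Y2, X2)) = q(h(S, q(5), h(zero, Z, M))),  h(A, M, zero) = h(q(zero), Z, Z).
Decompose h/3: X1 = q(S),  h(h(A, m, zero), 1, zero) = X,  R = h(1, k, m).
Bind X1 := q(S); no other remaining equation mentions X1.
Bind X := h(h(A, m, zero), 1, zero); substituting into the one remaining equation that mentions X gives: q(h(h(h(k, k, zero), 1, h(n, h(h(A, m, zero), 1, zero), M)), Y2, X2)) = q(h(S, q(5), h(zero, Z, M))).
Bind R := h(1, k, m); no other remaining equation mentions R.
Decompose q/1: h(h(h(k, k, zero), 1, h(n, h(h(A, m, zero), 1, zero), M)), Y2, X2) = h(S, q(5), h(zero, Z, M)).
Decompose h/3: h(h(k, k, zero), 1, h(n, h(h(A, m, zero), 1, zero), M)) = S,  Y2 = q(5),  X2 = h(zero, Z, M).
Bind S := h(h(k, k, zero), 1, h(n, h(h(A, m, zero), 1, zero), M)); no other remaining equation mentions S. Substituting into the earlier binding gives X1 := q(h(h(k, k, zero), 1, h(n, h(h(A, m, zero), 1, zero), M))).
Bind Y2 := q(5); no other remaining equation mentions Y2.
Bind X2 := h(zero, Z, M); no other remaining equation mentions X2.
Decompose h/3: A = q(zero),  M = Z,  zero = Z.
Bind A := q(zero); no other remaining equation mentions A. Substituting into the earlier bindings gives X1 := q(h(h(k, k, zero), 1, h(n, h(h(q(zero), m, zero), 1, zero), M))), X := h(h(q(zero), m, zero), 1, zero), S := h(h(k, k, zero), 1, h(n, h(h(q(zero), m, zero), 1, zero), M)).
Bind M := Z; no other remaining equation mentions M. Substituting into the earlier bindings gives X1 := q(h(h(k, k, zero), 1, h(n, h(h(q(zero), m, zero), 1, zero), Z))), S := h(h(k, k, zero), 1, h(n, h(h(q(zero), m, zero), 1, zero), Z)), X2 := h(zero, Z, Z).
Bind Z := zero. Substituting into the earlier bindings gives X1 := q(h(h(k, k, zero), 1, h(n, h(h(q(zero), m, zero), 1, zero), zero))), S := h(h(k, k, zero), 1, h(n, h(h(q(zero), m, zero), 1, zero), zero)), X2 := h(zero, zero, zero), M := zero.
No equations remain and no clash or occurs-check failure arose, so a unifier exists.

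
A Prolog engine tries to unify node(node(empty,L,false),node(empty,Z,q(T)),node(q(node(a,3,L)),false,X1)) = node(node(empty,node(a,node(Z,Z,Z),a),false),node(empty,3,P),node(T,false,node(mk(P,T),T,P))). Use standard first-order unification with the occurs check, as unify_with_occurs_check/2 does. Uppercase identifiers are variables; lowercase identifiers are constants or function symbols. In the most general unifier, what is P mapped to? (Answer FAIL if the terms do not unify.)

q(q(node(a,3,node(a,node(3,3,3),a))))

Decompose node/3: node(empty,L,false) = node(empty,node(a,node(Z,Z,Z),a),false),  node(empty,Z,q(T)) = node(empty,3,P),  node(q(node(a,3,L)),false,X1) = node(T,false,node(mk(P,T),T,P)).
Decompose node/3: empty = empty,  L = node(a,node(Z,Z,Z),a),  false = false.
Delete trivial equation empty = empty.
Bind L := node(a,node(Z,Z,Z),a); substituting into the one remaining equation that mentions L gives: node(q(node(a,3,node(a,node(Z,Z,Z),a))),false,X1) = node(T,false,node(mk(P,T),T,P)).
Delete trivial equation false = false.
Decompose node/3: empty = empty,  Z = 3,  q(T) = P.
Delete trivial equation empty = empty.
Bind Z := 3; substituting into the one remaining equation that mentions Z gives: node(q(node(a,3,node(a,node(3,3,3),a))),false,X1) = node(T,false,node(mk(P,T),T,P)). Substituting into the earlier binding gives L := node(a,node(3,3,3),a).
Bind P := q(T); substituting into the remaining equation gives: node(q(node(a,3,node(a,node(3,3,3),a))),false,X1) = node(T,false,node(mk(q(T),T),T,q(T))).
Decompose node/3: q(node(a,3,node(a,node(3,3,3),a))) = T,  false = false,  X1 = node(mk(q(T),T),T,q(T)).
Bind T := q(node(a,3,node(a,node(3,3,3),a))); substituting into the one remaining equation that mentions T gives: X1 = node(mk(q(q(node(a,3,node(a,node(3,3,3),a)))),q(node(a,3,node(a,node(3,3,3),a)))),q(node(a,3,node(a,node(3,3,3),a))),q(q(node(a,3,node(a,node(3,3,3),a))))). Substituting into the earlier binding gives P := q(q(node(a,3,node(a,node(3,3,3),a)))).
Delete trivial equation false = false.
Bind X1 := node(mk(q(q(node(a,3,node(a,node(3,3,3),a)))),q(node(a,3,node(a,node(3,3,3),a)))),q(node(a,3,node(a,node(3,3,3),a))),q(q(node(a,3,node(a,node(3,3,3),a))))).
MGU = { L = node(a,node(3,3,3),a), Z = 3, P = q(q(node(a,3,node(a,node(3,3,3),a)))), T = q(node(a,3,node(a,node(3,3,3),a))), X1 = node(mk(q(q(node(a,3,node(a,node(3,3,3),a)))),q(node(a,3,node(a,node(3,3,3),a)))),q(node(a,3,node(a,node(3,3,3),a))),q(q(node(a,3,node(a,node(3,3,3),a))))) }, so P = q(q(node(a,3,node(a,node(3,3,3),a)))).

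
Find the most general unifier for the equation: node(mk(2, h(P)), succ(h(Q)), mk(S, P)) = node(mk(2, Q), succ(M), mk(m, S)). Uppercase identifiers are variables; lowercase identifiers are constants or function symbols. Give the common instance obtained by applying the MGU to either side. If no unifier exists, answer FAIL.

Decompose node/3: mk(2, h(P)) = mk(2, Q),  succ(h(Q)) = succ(M),  mk(S, P) = mk(m, S).
Decompose mk/2: 2 = 2,  h(P) = Q.
Delete trivial equation 2 = 2.
Bind Q := h(P); substituting into the one remaining equation that mentions Q gives: succ(h(h(P))) = succ(M).
Decompose succ/1: h(h(P)) = M.
Bind M := h(h(P)); no other remaining equation mentions M.
Decompose mk/2: S = m,  P = S.
Bind S := m; substituting into the remaining equation gives: P = m.
Bind P := m. Substituting into the earlier bindings gives Q := h(m), M := h(h(m)).
Applying the MGU to either side gives node(mk(2, h(m)), succ(h(h(m))), mk(m, m)).

node(mk(2, h(m)), succ(h(h(m))), mk(m, m))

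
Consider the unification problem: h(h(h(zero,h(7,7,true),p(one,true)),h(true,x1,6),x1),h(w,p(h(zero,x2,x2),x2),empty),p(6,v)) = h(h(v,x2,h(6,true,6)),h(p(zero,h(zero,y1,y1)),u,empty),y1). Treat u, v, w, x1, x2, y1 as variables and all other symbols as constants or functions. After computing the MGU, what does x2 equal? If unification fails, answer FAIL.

Decompose h/3: h(h(zero,h(7,7,true),p(one,true)),h(true,x1,6),x1) = h(v,x2,h(6,true,6)),  h(w,p(h(zero,x2,x2),x2),empty) = h(p(zero,h(zero,y1,y1)),u,empty),  p(6,v) = y1.
Decompose h/3: h(zero,h(7,7,true),p(one,true)) = v,  h(true,x1,6) = x2,  x1 = h(6,true,6).
Bind v := h(zero,h(7,7,true),p(one,true)); substituting into the one remaining equation that mentions v gives: p(6,h(zero,h(7,7,true),p(one,true))) = y1.
Bind x2 := h(true,x1,6); substituting into the one remaining equation that mentions x2 gives: h(w,p(h(zero,h(true,x1,6),h(true,x1,6)),h(true,x1,6)),empty) = h(p(zero,h(zero,y1,y1)),u,empty).
Bind x1 := h(6,true,6); substituting into the one remaining equation that mentions x1 gives: h(w,p(h(zero,h(true,h(6,true,6),6),h(true,h(6,true,6),6)),h(true,h(6,true,6),6)),empty) = h(p(zero,h(zero,y1,y1)),u,empty). Substituting into the earlier binding gives x2 := h(true,h(6,true,6),6).
Decompose h/3: w = p(zero,h(zero,y1,y1)),  p(h(zero,h(true,h(6,true,6),6),h(true,h(6,true,6),6)),h(true,h(6,true,6),6)) = u,  empty = empty.
Bind w := p(zero,h(zero,y1,y1)); no other remaining equation mentions w.
Bind u := p(h(zero,h(true,h(6,true,6),6),h(true,h(6,true,6),6)),h(true,h(6,true,6),6)); no other remaining equation mentions u.
Delete trivial equation empty = empty.
Bind y1 := p(6,h(zero,h(7,7,true),p(one,true))). Substituting into the earlier binding gives w := p(zero,h(zero,p(6,h(zero,h(7,7,true),p(one,true))),p(6,h(zero,h(7,7,true),p(one,true))))).
MGU = { v ↦ h(zero,h(7,7,true),p(one,true)), x2 ↦ h(true,h(6,true,6),6), x1 ↦ h(6,true,6), w ↦ p(zero,h(zero,p(6,h(zero,h(7,7,true),p(one,true))),p(6,h(zero,h(7,7,true),p(one,true))))), u ↦ p(h(zero,h(true,h(6,true,6),6),h(true,h(6,true,6),6)),h(true,h(6,true,6),6)), y1 ↦ p(6,h(zero,h(7,7,true),p(one,true))) }, so x2 ↦ h(true,h(6,true,6),6).

h(true,h(6,true,6),6)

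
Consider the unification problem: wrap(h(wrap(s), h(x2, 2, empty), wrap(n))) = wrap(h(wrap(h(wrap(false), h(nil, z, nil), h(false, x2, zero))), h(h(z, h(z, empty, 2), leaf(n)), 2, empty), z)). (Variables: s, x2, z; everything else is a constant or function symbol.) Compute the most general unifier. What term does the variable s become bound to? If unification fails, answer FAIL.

h(wrap(false), h(nil, wrap(n), nil), h(false, h(wrap(n), h(wrap(n), empty, 2), leaf(n)), zero))

Decompose wrap/1: h(wrap(s), h(x2, 2, empty), wrap(n)) = h(wrap(h(wrap(false), h(nil, z, nil), h(false, x2, zero))), h(h(z, h(z, empty, 2), leaf(n)), 2, empty), z).
Decompose h/3: wrap(s) = wrap(h(wrap(false), h(nil, z, nil), h(false, x2, zero))),  h(x2, 2, empty) = h(h(z, h(z, empty, 2), leaf(n)), 2, empty),  wrap(n) = z.
Decompose wrap/1: s = h(wrap(false), h(nil, z, nil), h(false, x2, zero)).
Bind s := h(wrap(false), h(nil, z, nil), h(false, x2, zero)); no other remaining equation mentions s.
Decompose h/3: x2 = h(z, h(z, empty, 2), leaf(n)),  2 = 2,  empty = empty.
Bind x2 := h(z, h(z, empty, 2), leaf(n)); no other remaining equation mentions x2. Substituting into the earlier binding gives s := h(wrap(false), h(nil, z, nil), h(false, h(z, h(z, empty, 2), leaf(n)), zero)).
Delete trivial equation 2 = 2.
Delete trivial equation empty = empty.
Bind z := wrap(n). Substituting into the earlier bindings gives s := h(wrap(false), h(nil, wrap(n), nil), h(false, h(wrap(n), h(wrap(n), empty, 2), leaf(n)), zero)), x2 := h(wrap(n), h(wrap(n), empty, 2), leaf(n)).
MGU = { s ↦ h(wrap(false), h(nil, wrap(n), nil), h(false, h(wrap(n), h(wrap(n), empty, 2), leaf(n)), zero)), x2 ↦ h(wrap(n), h(wrap(n), empty, 2), leaf(n)), z ↦ wrap(n) }, so s ↦ h(wrap(false), h(nil, wrap(n), nil), h(false, h(wrap(n), h(wrap(n), empty, 2), leaf(n)), zero)).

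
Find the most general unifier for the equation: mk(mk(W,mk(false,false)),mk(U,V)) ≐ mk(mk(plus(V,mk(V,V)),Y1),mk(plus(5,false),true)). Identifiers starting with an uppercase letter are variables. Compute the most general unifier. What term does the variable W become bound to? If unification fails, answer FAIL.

Decompose mk/2: mk(W,mk(false,false)) ≐ mk(plus(V,mk(V,V)),Y1),  mk(U,V) ≐ mk(plus(5,false),true).
Decompose mk/2: W ≐ plus(V,mk(V,V)),  mk(false,false) ≐ Y1.
Bind W := plus(V,mk(V,V)); no other remaining equation mentions W.
Bind Y1 := mk(false,false); no other remaining equation mentions Y1.
Decompose mk/2: U ≐ plus(5,false),  V ≐ true.
Bind U := plus(5,false); no other remaining equation mentions U.
Bind V := true. Substituting into the earlier binding gives W := plus(true,mk(true,true)).
MGU = { W := plus(true,mk(true,true)), Y1 := mk(false,false), U := plus(5,false), V := true }, so W := plus(true,mk(true,true)).

plus(true,mk(true,true))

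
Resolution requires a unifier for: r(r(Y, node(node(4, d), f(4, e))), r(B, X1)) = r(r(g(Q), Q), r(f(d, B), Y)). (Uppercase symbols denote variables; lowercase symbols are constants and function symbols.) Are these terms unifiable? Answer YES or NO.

NO

Decompose r/2: r(Y, node(node(4, d), f(4, e))) = r(g(Q), Q),  r(B, X1) = r(f(d, B), Y).
Decompose r/2: Y = g(Q),  node(node(4, d), f(4, e)) = Q.
Bind Y := g(Q); substituting into the one remaining equation that mentions Y gives: r(B, X1) = r(f(d, B), g(Q)).
Bind Q := node(node(4, d), f(4, e)); substituting into the remaining equation gives: r(B, X1) = r(f(d, B), g(node(node(4, d), f(4, e)))). Substituting into the earlier binding gives Y := g(node(node(4, d), f(4, e))).
Decompose r/2: B = f(d, B),  X1 = g(node(node(4, d), f(4, e))).
Occurs check fails: B occurs in f(d, B); the equation B = f(d, B) has no finite solution.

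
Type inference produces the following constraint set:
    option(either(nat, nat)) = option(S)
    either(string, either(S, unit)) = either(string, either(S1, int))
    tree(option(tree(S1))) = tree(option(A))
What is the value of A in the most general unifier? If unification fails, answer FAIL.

Decompose option/1: either(nat, nat) = S.
Bind S := either(nat, nat); substituting into the one remaining equation that mentions S gives: either(string, either(either(nat, nat), unit)) = either(string, either(S1, int)).
Decompose either/2: string = string,  either(either(nat, nat), unit) = either(S1, int).
Delete trivial equation string = string.
Decompose either/2: either(nat, nat) = S1,  unit = int.
Bind S1 := either(nat, nat); substituting into the one remaining equation that mentions S1 gives: tree(option(tree(either(nat, nat)))) = tree(option(A)).
Clash: constants unit and int differ; no unifier exists.

FAIL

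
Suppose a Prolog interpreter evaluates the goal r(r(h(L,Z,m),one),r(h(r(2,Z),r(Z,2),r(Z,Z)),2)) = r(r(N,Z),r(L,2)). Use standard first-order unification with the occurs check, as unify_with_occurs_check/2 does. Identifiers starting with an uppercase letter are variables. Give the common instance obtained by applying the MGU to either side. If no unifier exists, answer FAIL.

Decompose r/2: r(h(L,Z,m),one) = r(N,Z),  r(h(r(2,Z),r(Z,2),r(Z,Z)),2) = r(L,2).
Decompose r/2: h(L,Z,m) = N,  one = Z.
Bind N := h(L,Z,m); no other remaining equation mentions N.
Bind Z := one; substituting into the remaining equation gives: r(h(r(2,one),r(one,2),r(one,one)),2) = r(L,2). Substituting into the earlier binding gives N := h(L,one,m).
Decompose r/2: h(r(2,one),r(one,2),r(one,one)) = L,  2 = 2.
Bind L := h(r(2,one),r(one,2),r(one,one)); no other remaining equation mentions L. Substituting into the earlier binding gives N := h(h(r(2,one),r(one,2),r(one,one)),one,m).
Delete trivial equation 2 = 2.
Applying the MGU to either side gives r(r(h(h(r(2,one),r(one,2),r(one,one)),one,m),one),r(h(r(2,one),r(one,2),r(one,one)),2)).

r(r(h(h(r(2,one),r(one,2),r(one,one)),one,m),one),r(h(r(2,one),r(one,2),r(one,one)),2))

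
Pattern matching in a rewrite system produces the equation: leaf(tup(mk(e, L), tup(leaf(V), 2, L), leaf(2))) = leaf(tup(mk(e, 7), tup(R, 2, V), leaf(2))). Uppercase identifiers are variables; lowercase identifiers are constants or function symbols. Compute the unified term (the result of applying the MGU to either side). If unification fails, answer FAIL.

Decompose leaf/1: tup(mk(e, L), tup(leaf(V), 2, L), leaf(2)) = tup(mk(e, 7), tup(R, 2, V), leaf(2)).
Decompose tup/3: mk(e, L) = mk(e, 7),  tup(leaf(V), 2, L) = tup(R, 2, V),  leaf(2) = leaf(2).
Decompose mk/2: e = e,  L = 7.
Delete trivial equation e = e.
Bind L := 7; substituting into the one remaining equation that mentions L gives: tup(leaf(V), 2, 7) = tup(R, 2, V).
Decompose tup/3: leaf(V) = R,  2 = 2,  7 = V.
Bind R := leaf(V); no other remaining equation mentions R.
Delete trivial equation 2 = 2.
Bind V := 7; no other remaining equation mentions V. Substituting into the earlier binding gives R := leaf(7).
Delete trivial equation leaf(2) = leaf(2).
Applying the MGU to either side gives leaf(tup(mk(e, 7), tup(leaf(7), 2, 7), leaf(2))).

leaf(tup(mk(e, 7), tup(leaf(7), 2, 7), leaf(2)))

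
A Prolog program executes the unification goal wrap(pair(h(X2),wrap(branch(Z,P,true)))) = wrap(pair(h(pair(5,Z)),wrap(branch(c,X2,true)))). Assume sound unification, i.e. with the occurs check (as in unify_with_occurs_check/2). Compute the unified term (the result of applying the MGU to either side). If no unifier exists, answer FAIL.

Decompose wrap/1: pair(h(X2),wrap(branch(Z,P,true))) = pair(h(pair(5,Z)),wrap(branch(c,X2,true))).
Decompose pair/2: h(X2) = h(pair(5,Z)),  wrap(branch(Z,P,true)) = wrap(branch(c,X2,true)).
Decompose h/1: X2 = pair(5,Z).
Bind X2 := pair(5,Z); substituting into the remaining equation gives: wrap(branch(Z,P,true)) = wrap(branch(c,pair(5,Z),true)).
Decompose wrap/1: branch(Z,P,true) = branch(c,pair(5,Z),true).
Decompose branch/3: Z = c,  P = pair(5,Z),  true = true.
Bind Z := c; substituting into the one remaining equation that mentions Z gives: P = pair(5,c). Substituting into the earlier binding gives X2 := pair(5,c).
Bind P := pair(5,c); no other remaining equation mentions P.
Delete trivial equation true = true.
Applying the MGU to either side gives wrap(pair(h(pair(5,c)),wrap(branch(c,pair(5,c),true)))).

wrap(pair(h(pair(5,c)),wrap(branch(c,pair(5,c),true))))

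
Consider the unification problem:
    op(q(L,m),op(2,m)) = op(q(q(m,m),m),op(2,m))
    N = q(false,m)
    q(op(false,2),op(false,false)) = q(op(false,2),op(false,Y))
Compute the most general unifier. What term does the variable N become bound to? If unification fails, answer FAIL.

Decompose op/2: q(L,m) = q(q(m,m),m),  op(2,m) = op(2,m).
Decompose q/2: L = q(m,m),  m = m.
Bind L := q(m,m); no other remaining equation mentions L.
Delete trivial equation m = m.
Delete trivial equation op(2,m) = op(2,m).
Bind N := q(false,m); no other remaining equation mentions N.
Decompose q/2: op(false,2) = op(false,2),  op(false,false) = op(false,Y).
Delete trivial equation op(false,2) = op(false,2).
Decompose op/2: false = false,  false = Y.
Delete trivial equation false = false.
Bind Y := false.
MGU = { L -> q(m,m), N -> q(false,m), Y -> false }, so N -> q(false,m).

q(false,m)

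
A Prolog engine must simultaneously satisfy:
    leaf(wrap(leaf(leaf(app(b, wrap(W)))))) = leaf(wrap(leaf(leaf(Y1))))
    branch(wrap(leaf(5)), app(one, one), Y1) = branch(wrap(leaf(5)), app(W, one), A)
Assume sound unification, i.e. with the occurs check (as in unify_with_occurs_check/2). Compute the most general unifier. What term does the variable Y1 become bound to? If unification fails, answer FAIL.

Decompose leaf/1: wrap(leaf(leaf(app(b, wrap(W))))) = wrap(leaf(leaf(Y1))).
Decompose wrap/1: leaf(leaf(app(b, wrap(W)))) = leaf(leaf(Y1)).
Decompose leaf/1: leaf(app(b, wrap(W))) = leaf(Y1).
Decompose leaf/1: app(b, wrap(W)) = Y1.
Bind Y1 := app(b, wrap(W)); substituting into the remaining equation gives: branch(wrap(leaf(5)), app(one, one), app(b, wrap(W))) = branch(wrap(leaf(5)), app(W, one), A).
Decompose branch/3: wrap(leaf(5)) = wrap(leaf(5)),  app(one, one) = app(W, one),  app(b, wrap(W)) = A.
Delete trivial equation wrap(leaf(5)) = wrap(leaf(5)).
Decompose app/2: one = W,  one = one.
Bind W := one; substituting into the one remaining equation that mentions W gives: app(b, wrap(one)) = A. Substituting into the earlier binding gives Y1 := app(b, wrap(one)).
Delete trivial equation one = one.
Bind A := app(b, wrap(one)).
MGU = { Y1 ↦ app(b, wrap(one)), W ↦ one, A ↦ app(b, wrap(one)) }, so Y1 ↦ app(b, wrap(one)).

app(b, wrap(one))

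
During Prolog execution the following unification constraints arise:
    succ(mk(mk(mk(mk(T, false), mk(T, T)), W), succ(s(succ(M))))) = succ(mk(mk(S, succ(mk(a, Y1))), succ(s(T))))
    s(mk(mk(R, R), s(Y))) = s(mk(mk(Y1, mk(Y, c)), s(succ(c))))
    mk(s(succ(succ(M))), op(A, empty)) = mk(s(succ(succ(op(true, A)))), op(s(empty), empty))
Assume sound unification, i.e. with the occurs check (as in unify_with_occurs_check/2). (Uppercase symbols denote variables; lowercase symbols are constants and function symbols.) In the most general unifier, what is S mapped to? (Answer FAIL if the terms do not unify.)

Decompose succ/1: mk(mk(mk(mk(T, false), mk(T, T)), W), succ(s(succ(M)))) = mk(mk(S, succ(mk(a, Y1))), succ(s(T))).
Decompose mk/2: mk(mk(mk(T, false), mk(T, T)), W) = mk(S, succ(mk(a, Y1))),  succ(s(succ(M))) = succ(s(T)).
Decompose mk/2: mk(mk(T, false), mk(T, T)) = S,  W = succ(mk(a, Y1)).
Bind S := mk(mk(T, false), mk(T, T)); no other remaining equation mentions S.
Bind W := succ(mk(a, Y1)); no other remaining equation mentions W.
Decompose succ/1: s(succ(M)) = s(T).
Decompose s/1: succ(M) = T.
Bind T := succ(M); no other remaining equation mentions T. Substituting into the earlier binding gives S := mk(mk(succ(M), false), mk(succ(M), succ(M))).
Decompose s/1: mk(mk(R, R), s(Y)) = mk(mk(Y1, mk(Y, c)), s(succ(c))).
Decompose mk/2: mk(R, R) = mk(Y1, mk(Y, c)),  s(Y) = s(succ(c)).
Decompose mk/2: R = Y1,  R = mk(Y, c).
Bind R := Y1; substituting into the one remaining equation that mentions R gives: Y1 = mk(Y, c).
Bind Y1 := mk(Y, c); no other remaining equation mentions Y1. Substituting into the earlier bindings gives W := succ(mk(a, mk(Y, c))), R := mk(Y, c).
Decompose s/1: Y = succ(c).
Bind Y := succ(c); no other remaining equation mentions Y. Substituting into the earlier bindings gives W := succ(mk(a, mk(succ(c), c))), R := mk(succ(c), c), Y1 := mk(succ(c), c).
Decompose mk/2: s(succ(succ(M))) = s(succ(succ(op(true, A)))),  op(A, empty) = op(s(empty), empty).
Decompose s/1: succ(succ(M)) = succ(succ(op(true, A))).
Decompose succ/1: succ(M) = succ(op(true, A)).
Decompose succ/1: M = op(true, A).
Bind M := op(true, A); no other remaining equation mentions M. Substituting into the earlier bindings gives S := mk(mk(succ(op(true, A)), false), mk(succ(op(true, A)), succ(op(true, A)))), T := succ(op(true, A)).
Decompose op/2: A = s(empty),  empty = empty.
Bind A := s(empty); no other remaining equation mentions A. Substituting into the earlier bindings gives S := mk(mk(succ(op(true, s(empty))), false), mk(succ(op(true, s(empty))), succ(op(true, s(empty))))), T := succ(op(true, s(empty))), M := op(true, s(empty)).
Delete trivial equation empty = empty.
MGU = { S -> mk(mk(succ(op(true, s(empty))), false), mk(succ(op(true, s(empty))), succ(op(true, s(empty))))), W -> succ(mk(a, mk(succ(c), c))), T -> succ(op(true, s(empty))), R -> mk(succ(c), c), Y1 -> mk(succ(c), c), Y -> succ(c), M -> op(true, s(empty)), A -> s(empty) }, so S -> mk(mk(succ(op(true, s(empty))), false), mk(succ(op(true, s(empty))), succ(op(true, s(empty))))).

mk(mk(succ(op(true, s(empty))), false), mk(succ(op(true, s(empty))), succ(op(true, s(empty)))))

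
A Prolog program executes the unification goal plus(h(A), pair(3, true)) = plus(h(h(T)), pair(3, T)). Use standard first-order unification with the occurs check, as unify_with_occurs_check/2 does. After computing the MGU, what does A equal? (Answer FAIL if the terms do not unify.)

Decompose plus/2: h(A) = h(h(T)),  pair(3, true) = pair(3, T).
Decompose h/1: A = h(T).
Bind A := h(T); no other remaining equation mentions A.
Decompose pair/2: 3 = 3,  true = T.
Delete trivial equation 3 = 3.
Bind T := true. Substituting into the earlier binding gives A := h(true).
MGU = { A -> h(true), T -> true }, so A -> h(true).

h(true)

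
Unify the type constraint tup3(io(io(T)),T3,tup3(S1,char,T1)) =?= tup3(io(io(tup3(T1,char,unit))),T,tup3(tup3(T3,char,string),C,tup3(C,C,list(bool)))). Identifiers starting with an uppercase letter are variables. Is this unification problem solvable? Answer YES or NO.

Decompose tup3/3: io(io(T)) =?= io(io(tup3(T1,char,unit))),  T3 =?= T,  tup3(S1,char,T1) =?= tup3(tup3(T3,char,string),C,tup3(C,C,list(bool))).
Decompose io/1: io(T) =?= io(tup3(T1,char,unit)).
Decompose io/1: T =?= tup3(T1,char,unit).
Bind T := tup3(T1,char,unit); substituting into the one remaining equation that mentions T gives: T3 =?= tup3(T1,char,unit).
Bind T3 := tup3(T1,char,unit); substituting into the remaining equation gives: tup3(S1,char,T1) =?= tup3(tup3(tup3(T1,char,unit),char,string),C,tup3(C,C,list(bool))).
Decompose tup3/3: S1 =?= tup3(tup3(T1,char,unit),char,string),  char =?= C,  T1 =?= tup3(C,C,list(bool)).
Bind S1 := tup3(tup3(T1,char,unit),char,string); no other remaining equation mentions S1.
Bind C := char; substituting into the remaining equation gives: T1 =?= tup3(char,char,list(bool)).
Bind T1 := tup3(char,char,list(bool)). Substituting into the earlier bindings gives T := tup3(tup3(char,char,list(bool)),char,unit), T3 := tup3(tup3(char,char,list(bool)),char,unit), S1 := tup3(tup3(tup3(char,char,list(bool)),char,unit),char,string).
No equations remain and no clash or occurs-check failure arose, so a unifier exists.

YES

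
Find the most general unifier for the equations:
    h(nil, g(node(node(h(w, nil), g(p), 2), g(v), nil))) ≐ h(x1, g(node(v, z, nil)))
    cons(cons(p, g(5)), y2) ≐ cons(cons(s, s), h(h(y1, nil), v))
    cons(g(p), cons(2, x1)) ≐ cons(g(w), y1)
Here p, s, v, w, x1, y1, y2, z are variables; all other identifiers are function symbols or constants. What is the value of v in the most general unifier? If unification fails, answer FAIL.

node(h(g(5), nil), g(g(5)), 2)

Decompose h/2: nil ≐ x1,  g(node(node(h(w, nil), g(p), 2), g(v), nil)) ≐ g(node(v, z, nil)).
Bind x1 := nil; substituting into the one remaining equation that mentions x1 gives: cons(g(p), cons(2, nil)) ≐ cons(g(w), y1).
Decompose g/1: node(node(h(w, nil), g(p), 2), g(v), nil) ≐ node(v, z, nil).
Decompose node/3: node(h(w, nil), g(p), 2) ≐ v,  g(v) ≐ z,  nil ≐ nil.
Bind v := node(h(w, nil), g(p), 2); substituting into the 2 remaining equations that mention v gives: g(node(h(w, nil), g(p), 2)) ≐ z,  cons(cons(p, g(5)), y2) ≐ cons(cons(s, s), h(h(y1, nil), node(h(w, nil), g(p), 2))).
Bind z := g(node(h(w, nil), g(p), 2)); no other remaining equation mentions z.
Delete trivial equation nil ≐ nil.
Decompose cons/2: cons(p, g(5)) ≐ cons(s, s),  y2 ≐ h(h(y1, nil), node(h(w, nil), g(p), 2)).
Decompose cons/2: p ≐ s,  g(5) ≐ s.
Bind p := s; substituting into the 2 remaining equations that mention p gives: y2 ≐ h(h(y1, nil), node(h(w, nil), g(s), 2)),  cons(g(s), cons(2, nil)) ≐ cons(g(w), y1). Substituting into the earlier bindings gives v := node(h(w, nil), g(s), 2), z := g(node(h(w, nil), g(s), 2)).
Bind s := g(5); substituting into the remaining equations gives: y2 ≐ h(h(y1, nil), node(h(w, nil), g(g(5)), 2)),  cons(g(g(5)), cons(2, nil)) ≐ cons(g(w), y1). Substituting into the earlier bindings gives v := node(h(w, nil), g(g(5)), 2), z := g(node(h(w, nil), g(g(5)), 2)), p := g(5).
Bind y2 := h(h(y1, nil), node(h(w, nil), g(g(5)), 2)); no other remaining equation mentions y2.
Decompose cons/2: g(g(5)) ≐ g(w),  cons(2, nil) ≐ y1.
Decompose g/1: g(5) ≐ w.
Bind w := g(5); no other remaining equation mentions w. Substituting into the earlier bindings gives v := node(h(g(5), nil), g(g(5)), 2), z := g(node(h(g(5), nil), g(g(5)), 2)), y2 := h(h(y1, nil), node(h(g(5), nil), g(g(5)), 2)).
Bind y1 := cons(2, nil). Substituting into the earlier binding gives y2 := h(h(cons(2, nil), nil), node(h(g(5), nil), g(g(5)), 2)).
MGU = { x1 -> nil, v -> node(h(g(5), nil), g(g(5)), 2), z -> g(node(h(g(5), nil), g(g(5)), 2)), p -> g(5), s -> g(5), y2 -> h(h(cons(2, nil), nil), node(h(g(5), nil), g(g(5)), 2)), w -> g(5), y1 -> cons(2, nil) }, so v -> node(h(g(5), nil), g(g(5)), 2).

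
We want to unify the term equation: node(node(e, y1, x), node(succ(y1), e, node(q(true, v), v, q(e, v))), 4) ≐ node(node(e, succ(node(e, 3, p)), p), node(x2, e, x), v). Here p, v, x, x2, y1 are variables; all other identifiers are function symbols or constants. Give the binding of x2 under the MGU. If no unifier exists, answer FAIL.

succ(succ(node(e, 3, node(q(true, 4), 4, q(e, 4)))))

Decompose node/3: node(e, y1, x) ≐ node(e, succ(node(e, 3, p)), p),  node(succ(y1), e, node(q(true, v), v, q(e, v))) ≐ node(x2, e, x),  4 ≐ v.
Decompose node/3: e ≐ e,  y1 ≐ succ(node(e, 3, p)),  x ≐ p.
Delete trivial equation e ≐ e.
Bind y1 := succ(node(e, 3, p)); substituting into the one remaining equation that mentions y1 gives: node(succ(succ(node(e, 3, p))), e, node(q(true, v), v, q(e, v))) ≐ node(x2, e, x).
Bind x := p; substituting into the one remaining equation that mentions x gives: node(succ(succ(node(e, 3, p))), e, node(q(true, v), v, q(e, v))) ≐ node(x2, e, p).
Decompose node/3: succ(succ(node(e, 3, p))) ≐ x2,  e ≐ e,  node(q(true, v), v, q(e, v)) ≐ p.
Bind x2 := succ(succ(node(e, 3, p))); no other remaining equation mentions x2.
Delete trivial equation e ≐ e.
Bind p := node(q(true, v), v, q(e, v)); no other remaining equation mentions p. Substituting into the earlier bindings gives y1 := succ(node(e, 3, node(q(true, v), v, q(e, v)))), x := node(q(true, v), v, q(e, v)), x2 := succ(succ(node(e, 3, node(q(true, v), v, q(e, v))))).
Bind v := 4. Substituting into the earlier bindings gives y1 := succ(node(e, 3, node(q(true, 4), 4, q(e, 4)))), x := node(q(true, 4), 4, q(e, 4)), x2 := succ(succ(node(e, 3, node(q(true, 4), 4, q(e, 4))))), p := node(q(true, 4), 4, q(e, 4)).
MGU = { y1 ↦ succ(node(e, 3, node(q(true, 4), 4, q(e, 4)))), x ↦ node(q(true, 4), 4, q(e, 4)), x2 ↦ succ(succ(node(e, 3, node(q(true, 4), 4, q(e, 4))))), p ↦ node(q(true, 4), 4, q(e, 4)), v ↦ 4 }, so x2 ↦ succ(succ(node(e, 3, node(q(true, 4), 4, q(e, 4))))).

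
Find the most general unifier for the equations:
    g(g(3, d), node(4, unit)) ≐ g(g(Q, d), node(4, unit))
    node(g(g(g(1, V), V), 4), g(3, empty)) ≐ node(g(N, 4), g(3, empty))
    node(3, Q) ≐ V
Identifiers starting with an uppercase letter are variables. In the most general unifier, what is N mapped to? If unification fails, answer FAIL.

g(g(1, node(3, 3)), node(3, 3))

Decompose g/2: g(3, d) ≐ g(Q, d),  node(4, unit) ≐ node(4, unit).
Decompose g/2: 3 ≐ Q,  d ≐ d.
Bind Q := 3; substituting into the one remaining equation that mentions Q gives: node(3, 3) ≐ V.
Delete trivial equation d ≐ d.
Delete trivial equation node(4, unit) ≐ node(4, unit).
Decompose node/2: g(g(g(1, V), V), 4) ≐ g(N, 4),  g(3, empty) ≐ g(3, empty).
Decompose g/2: g(g(1, V), V) ≐ N,  4 ≐ 4.
Bind N := g(g(1, V), V); no other remaining equation mentions N.
Delete trivial equation 4 ≐ 4.
Delete trivial equation g(3, empty) ≐ g(3, empty).
Bind V := node(3, 3). Substituting into the earlier binding gives N := g(g(1, node(3, 3)), node(3, 3)).
MGU = { Q -> 3, N -> g(g(1, node(3, 3)), node(3, 3)), V -> node(3, 3) }, so N -> g(g(1, node(3, 3)), node(3, 3)).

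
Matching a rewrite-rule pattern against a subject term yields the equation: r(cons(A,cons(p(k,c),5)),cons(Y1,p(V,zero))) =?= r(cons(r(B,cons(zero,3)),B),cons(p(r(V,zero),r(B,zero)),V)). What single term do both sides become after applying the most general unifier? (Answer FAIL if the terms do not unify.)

Decompose r/2: cons(A,cons(p(k,c),5)) =?= cons(r(B,cons(zero,3)),B),  cons(Y1,p(V,zero)) =?= cons(p(r(V,zero),r(B,zero)),V).
Decompose cons/2: A =?= r(B,cons(zero,3)),  cons(p(k,c),5) =?= B.
Bind A := r(B,cons(zero,3)); no other remaining equation mentions A.
Bind B := cons(p(k,c),5); substituting into the remaining equation gives: cons(Y1,p(V,zero)) =?= cons(p(r(V,zero),r(cons(p(k,c),5),zero)),V). Substituting into the earlier binding gives A := r(cons(p(k,c),5),cons(zero,3)).
Decompose cons/2: Y1 =?= p(r(V,zero),r(cons(p(k,c),5),zero)),  p(V,zero) =?= V.
Bind Y1 := p(r(V,zero),r(cons(p(k,c),5),zero)); no other remaining equation mentions Y1.
Occurs check fails: V occurs in p(V,zero); the equation V =?= p(V,zero) has no finite solution.

FAIL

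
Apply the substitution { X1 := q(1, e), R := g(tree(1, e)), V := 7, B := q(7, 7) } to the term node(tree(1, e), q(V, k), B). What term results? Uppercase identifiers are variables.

Replace each occurrence of V with 7.
Replace each occurrence of B with q(7, 7).
Result: node(tree(1, e), q(7, k), q(7, 7)).

node(tree(1, e), q(7, k), q(7, 7))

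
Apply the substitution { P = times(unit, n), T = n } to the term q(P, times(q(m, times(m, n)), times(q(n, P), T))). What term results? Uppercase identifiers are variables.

q(times(unit, n), times(q(m, times(m, n)), times(q(n, times(unit, n)), n)))

Replace each occurrence of P with times(unit, n).
Replace each occurrence of T with n.
Result: q(times(unit, n), times(q(m, times(m, n)), times(q(n, times(unit, n)), n))).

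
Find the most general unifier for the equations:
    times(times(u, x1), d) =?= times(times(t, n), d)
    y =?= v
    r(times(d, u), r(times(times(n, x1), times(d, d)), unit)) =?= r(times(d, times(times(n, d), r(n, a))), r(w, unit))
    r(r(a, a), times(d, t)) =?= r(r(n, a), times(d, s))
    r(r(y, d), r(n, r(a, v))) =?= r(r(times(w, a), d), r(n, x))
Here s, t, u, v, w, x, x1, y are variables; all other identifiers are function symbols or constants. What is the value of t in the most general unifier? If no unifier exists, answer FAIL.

FAIL

Decompose times/2: times(u, x1) =?= times(t, n),  d =?= d.
Decompose times/2: u =?= t,  x1 =?= n.
Bind u := t; substituting into the one remaining equation that mentions u gives: r(times(d, t), r(times(times(n, x1), times(d, d)), unit)) =?= r(times(d, times(times(n, d), r(n, a))), r(w, unit)).
Bind x1 := n; substituting into the one remaining equation that mentions x1 gives: r(times(d, t), r(times(times(n, n), times(d, d)), unit)) =?= r(times(d, times(times(n, d), r(n, a))), r(w, unit)).
Delete trivial equation d =?= d.
Bind y := v; substituting into the one remaining equation that mentions y gives: r(r(v, d), r(n, r(a, v))) =?= r(r(times(w, a), d), r(n, x)).
Decompose r/2: times(d, t) =?= times(d, times(times(n, d), r(n, a))),  r(times(times(n, n), times(d, d)), unit) =?= r(w, unit).
Decompose times/2: d =?= d,  t =?= times(times(n, d), r(n, a)).
Delete trivial equation d =?= d.
Bind t := times(times(n, d), r(n, a)); substituting into the one remaining equation that mentions t gives: r(r(a, a), times(d, times(times(n, d), r(n, a)))) =?= r(r(n, a), times(d, s)). Substituting into the earlier binding gives u := times(times(n, d), r(n, a)).
Decompose r/2: times(times(n, n), times(d, d)) =?= w,  unit =?= unit.
Bind w := times(times(n, n), times(d, d)); substituting into the one remaining equation that mentions w gives: r(r(v, d), r(n, r(a, v))) =?= r(r(times(times(times(n, n), times(d, d)), a), d), r(n, x)).
Delete trivial equation unit =?= unit.
Decompose r/2: r(a, a) =?= r(n, a),  times(d, times(times(n, d), r(n, a))) =?= times(d, s).
Decompose r/2: a =?= n,  a =?= a.
Clash: constants a and n differ; no unifier exists.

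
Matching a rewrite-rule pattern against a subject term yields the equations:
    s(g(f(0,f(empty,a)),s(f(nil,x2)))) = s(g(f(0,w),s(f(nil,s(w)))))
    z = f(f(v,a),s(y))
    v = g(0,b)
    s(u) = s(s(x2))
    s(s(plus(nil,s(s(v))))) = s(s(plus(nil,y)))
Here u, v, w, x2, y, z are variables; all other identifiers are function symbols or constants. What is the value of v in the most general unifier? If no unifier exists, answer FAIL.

g(0,b)

Decompose s/1: g(f(0,f(empty,a)),s(f(nil,x2))) = g(f(0,w),s(f(nil,s(w)))).
Decompose g/2: f(0,f(empty,a)) = f(0,w),  s(f(nil,x2)) = s(f(nil,s(w))).
Decompose f/2: 0 = 0,  f(empty,a) = w.
Delete trivial equation 0 = 0.
Bind w := f(empty,a); substituting into the one remaining equation that mentions w gives: s(f(nil,x2)) = s(f(nil,s(f(empty,a)))).
Decompose s/1: f(nil,x2) = f(nil,s(f(empty,a))).
Decompose f/2: nil = nil,  x2 = s(f(empty,a)).
Delete trivial equation nil = nil.
Bind x2 := s(f(empty,a)); substituting into the one remaining equation that mentions x2 gives: s(u) = s(s(s(f(empty,a)))).
Bind z := f(f(v,a),s(y)); no other remaining equation mentions z.
Bind v := g(0,b); substituting into the one remaining equation that mentions v gives: s(s(plus(nil,s(s(g(0,b)))))) = s(s(plus(nil,y))). Substituting into the earlier binding gives z := f(f(g(0,b),a),s(y)).
Decompose s/1: u = s(s(f(empty,a))).
Bind u := s(s(f(empty,a))); no other remaining equation mentions u.
Decompose s/1: s(plus(nil,s(s(g(0,b))))) = s(plus(nil,y)).
Decompose s/1: plus(nil,s(s(g(0,b)))) = plus(nil,y).
Decompose plus/2: nil = nil,  s(s(g(0,b))) = y.
Delete trivial equation nil = nil.
Bind y := s(s(g(0,b))). Substituting into the earlier binding gives z := f(f(g(0,b),a),s(s(s(g(0,b))))).
MGU = { w -> f(empty,a), x2 -> s(f(empty,a)), z -> f(f(g(0,b),a),s(s(s(g(0,b))))), v -> g(0,b), u -> s(s(f(empty,a))), y -> s(s(g(0,b))) }, so v -> g(0,b).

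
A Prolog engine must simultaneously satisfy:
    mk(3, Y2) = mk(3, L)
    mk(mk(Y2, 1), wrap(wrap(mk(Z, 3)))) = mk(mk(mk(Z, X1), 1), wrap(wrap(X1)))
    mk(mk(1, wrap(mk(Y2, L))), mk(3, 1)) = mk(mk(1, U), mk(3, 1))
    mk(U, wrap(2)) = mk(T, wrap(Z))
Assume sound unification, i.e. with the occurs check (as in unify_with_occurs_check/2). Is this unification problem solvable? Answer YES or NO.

YES

Decompose mk/2: 3 = 3,  Y2 = L.
Delete trivial equation 3 = 3.
Bind Y2 := L; substituting into the 2 remaining equations that mention Y2 gives: mk(mk(L, 1), wrap(wrap(mk(Z, 3)))) = mk(mk(mk(Z, X1), 1), wrap(wrap(X1))),  mk(mk(1, wrap(mk(L, L))), mk(3, 1)) = mk(mk(1, U), mk(3, 1)).
Decompose mk/2: mk(L, 1) = mk(mk(Z, X1), 1),  wrap(wrap(mk(Z, 3))) = wrap(wrap(X1)).
Decompose mk/2: L = mk(Z, X1),  1 = 1.
Bind L := mk(Z, X1); substituting into the one remaining equation that mentions L gives: mk(mk(1, wrap(mk(mk(Z, X1), mk(Z, X1)))), mk(3, 1)) = mk(mk(1, U), mk(3, 1)). Substituting into the earlier binding gives Y2 := mk(Z, X1).
Delete trivial equation 1 = 1.
Decompose wrap/1: wrap(mk(Z, 3)) = wrap(X1).
Decompose wrap/1: mk(Z, 3) = X1.
Bind X1 := mk(Z, 3); substituting into the one remaining equation that mentions X1 gives: mk(mk(1, wrap(mk(mk(Z, mk(Z, 3)), mk(Z, mk(Z, 3))))), mk(3, 1)) = mk(mk(1, U), mk(3, 1)). Substituting into the earlier bindings gives Y2 := mk(Z, mk(Z, 3)), L := mk(Z, mk(Z, 3)).
Decompose mk/2: mk(1, wrap(mk(mk(Z, mk(Z, 3)), mk(Z, mk(Z, 3))))) = mk(1, U),  mk(3, 1) = mk(3, 1).
Decompose mk/2: 1 = 1,  wrap(mk(mk(Z, mk(Z, 3)), mk(Z, mk(Z, 3)))) = U.
Delete trivial equation 1 = 1.
Bind U := wrap(mk(mk(Z, mk(Z, 3)), mk(Z, mk(Z, 3)))); substituting into the one remaining equation that mentions U gives: mk(wrap(mk(mk(Z, mk(Z, 3)), mk(Z, mk(Z, 3)))), wrap(2)) = mk(T, wrap(Z)).
Delete trivial equation mk(3, 1) = mk(3, 1).
Decompose mk/2: wrap(mk(mk(Z, mk(Z, 3)), mk(Z, mk(Z, 3)))) = T,  wrap(2) = wrap(Z).
Bind T := wrap(mk(mk(Z, mk(Z, 3)), mk(Z, mk(Z, 3)))); no other remaining equation mentions T.
Decompose wrap/1: 2 = Z.
Bind Z := 2. Substituting into the earlier bindings gives Y2 := mk(2, mk(2, 3)), L := mk(2, mk(2, 3)), X1 := mk(2, 3), U := wrap(mk(mk(2, mk(2, 3)), mk(2, mk(2, 3)))), T := wrap(mk(mk(2, mk(2, 3)), mk(2, mk(2, 3)))).
No equations remain and no clash or occurs-check failure arose, so a unifier exists.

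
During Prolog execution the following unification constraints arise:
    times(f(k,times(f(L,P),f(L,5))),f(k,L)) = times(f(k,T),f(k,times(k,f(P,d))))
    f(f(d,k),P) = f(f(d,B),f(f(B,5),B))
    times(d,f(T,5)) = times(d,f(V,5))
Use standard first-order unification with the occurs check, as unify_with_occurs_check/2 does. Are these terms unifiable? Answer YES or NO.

Decompose times/2: f(k,times(f(L,P),f(L,5))) = f(k,T),  f(k,L) = f(k,times(k,f(P,d))).
Decompose f/2: k = k,  times(f(L,P),f(L,5)) = T.
Delete trivial equation k = k.
Bind T := times(f(L,P),f(L,5)); substituting into the one remaining equation that mentions T gives: times(d,f(times(f(L,P),f(L,5)),5)) = times(d,f(V,5)).
Decompose f/2: k = k,  L = times(k,f(P,d)).
Delete trivial equation k = k.
Bind L := times(k,f(P,d)); substituting into the one remaining equation that mentions L gives: times(d,f(times(f(times(k,f(P,d)),P),f(times(k,f(P,d)),5)),5)) = times(d,f(V,5)). Substituting into the earlier binding gives T := times(f(times(k,f(P,d)),P),f(times(k,f(P,d)),5)).
Decompose f/2: f(d,k) = f(d,B),  P = f(f(B,5),B).
Decompose f/2: d = d,  k = B.
Delete trivial equation d = d.
Bind B := k; substituting into the one remaining equation that mentions B gives: P = f(f(k,5),k).
Bind P := f(f(k,5),k); substituting into the remaining equation gives: times(d,f(times(f(times(k,f(f(f(k,5),k),d)),f(f(k,5),k)),f(times(k,f(f(f(k,5),k),d)),5)),5)) = times(d,f(V,5)). Substituting into the earlier bindings gives T := times(f(times(k,f(f(f(k,5),k),d)),f(f(k,5),k)),f(times(k,f(f(f(k,5),k),d)),5)), L := times(k,f(f(f(k,5),k),d)).
Decompose times/2: d = d,  f(times(f(times(k,f(f(f(k,5),k),d)),f(f(k,5),k)),f(times(k,f(f(f(k,5),k),d)),5)),5) = f(V,5).
Delete trivial equation d = d.
Decompose f/2: times(f(times(k,f(f(f(k,5),k),d)),f(f(k,5),k)),f(times(k,f(f(f(k,5),k),d)),5)) = V,  5 = 5.
Bind V := times(f(times(k,f(f(f(k,5),k),d)),f(f(k,5),k)),f(times(k,f(f(f(k,5),k),d)),5)); no other remaining equation mentions V.
Delete trivial equation 5 = 5.
No equations remain and no clash or occurs-check failure arose, so a unifier exists.

YES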